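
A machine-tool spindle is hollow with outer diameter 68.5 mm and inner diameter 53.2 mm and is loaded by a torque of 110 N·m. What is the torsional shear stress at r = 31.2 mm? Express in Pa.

J = π(d_o⁴ − d_i⁴)/32 = π(0.0685⁴ − 0.0532⁴)/32 = 1.375×10^-6 m⁴.
Shear stress varies linearly with radius: τ = T·r/J = 110.0 × 0.0312 / 1.375×10^-6 = 2.496×10^6 Pa.

2.50e6 Pa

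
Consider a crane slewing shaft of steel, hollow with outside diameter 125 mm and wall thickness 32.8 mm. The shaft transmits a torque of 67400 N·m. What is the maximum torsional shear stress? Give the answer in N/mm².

J = π(d_o⁴ − d_i⁴)/32 = π(0.125⁴ − 0.0594⁴)/32 = 2.275×10^-5 m⁴.
τ_max = T·r/J = 67400 × 0.0625 / 2.275×10^-5 = 1.852×10^8 Pa.

185 N/mm²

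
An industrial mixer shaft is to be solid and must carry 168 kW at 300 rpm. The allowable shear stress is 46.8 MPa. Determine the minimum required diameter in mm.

ω = 2π·300/60 = 31.42 rad/s, so T = P/ω = 168×10³ / 31.42 = 5348 N·m.
For a solid shaft τ_max = 16T/(πd³), so d = (16T/(π τ_allow))^(1/3) = (16·5348/(π·4.68×10^7))^(1/3) = 0.08349 m.

83.5 mm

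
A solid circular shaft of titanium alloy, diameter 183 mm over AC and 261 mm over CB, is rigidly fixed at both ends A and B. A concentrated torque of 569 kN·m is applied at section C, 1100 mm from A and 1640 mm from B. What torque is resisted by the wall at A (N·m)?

Compatibility: T_A·a/J_AC = T_B·b/J_CB with T_A + T_B = T₀.
J_AC = 1.10×10^-4 m⁴, J_CB = 4.56×10^-4 m⁴, so T_A = T₀·(J_AC/a)/((J_AC/a)+(J_CB/b)) = 150700 N·m, T_B = 418300 N·m.

151000 N·m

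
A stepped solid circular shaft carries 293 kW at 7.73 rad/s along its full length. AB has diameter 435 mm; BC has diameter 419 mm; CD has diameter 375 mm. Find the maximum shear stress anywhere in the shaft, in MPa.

ω = 7.73 rad/s, so T = P/ω = 293×10³ / 7.730 = 37900 N·m.
Under the same torque, τ_max = 16T/(πd³) is largest where d is smallest — segment CD (d = 375 mm).
τ_max = 16·37900/(π·(0.375)³) = 3.661×10^6 Pa.

3.66 MPa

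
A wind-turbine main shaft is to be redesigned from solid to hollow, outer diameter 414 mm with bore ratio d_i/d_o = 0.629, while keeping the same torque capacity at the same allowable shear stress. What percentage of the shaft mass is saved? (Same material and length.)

32.3 %

Equal τ_max and T ⇒ the solid shaft needs d_s³ = d_o³(1−k⁴), so d_s = 414·(1−0.629⁴)^(1/3) = 391.2 mm.
Area ratio A_h/A_s = d_o²(1−k²)/d_s² = (1−k²)/(1−k⁴)^(2/3) = 0.6770.
Mass saving = 1 − 0.6770 = 32.3 %.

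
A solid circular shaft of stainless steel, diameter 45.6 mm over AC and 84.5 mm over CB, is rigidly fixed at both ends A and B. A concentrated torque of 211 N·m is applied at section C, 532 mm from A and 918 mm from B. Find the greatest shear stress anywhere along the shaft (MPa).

1.55 MPa

Compatibility: T_A·a/J_AC = T_B·b/J_CB with T_A + T_B = T₀.
J_AC = 4.24×10^-7 m⁴, J_CB = 5.01×10^-6 m⁴, so T_A = T₀·(J_AC/a)/((J_AC/a)+(J_CB/b)) = 26.94 N·m, T_B = 184.1 N·m.
τ in each portion: τ_AC = 1.45×10^6 Pa, τ_CB = 1.55×10^6 Pa; maximum is in CB.
τ_max = T_CB·r/J = 184.1·0.0423/5.01×10^-6 = 1.554×10^6 Pa.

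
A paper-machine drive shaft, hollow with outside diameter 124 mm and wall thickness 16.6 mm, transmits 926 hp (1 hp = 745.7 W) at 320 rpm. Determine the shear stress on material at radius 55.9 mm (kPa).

69700 kPa

ω = 2π·320/60 = 33.51 rad/s, so T = P/ω = 926×745.7 / 33.51 = 20610 N·m.
J = π(d_o⁴ − d_i⁴)/32 = π(0.124⁴ − 0.0908⁴)/32 = 1.654×10^-5 m⁴.
Shear stress varies linearly with radius: τ = T·r/J = 20610 × 0.0559 / 1.654×10^-5 = 6.965×10^7 Pa.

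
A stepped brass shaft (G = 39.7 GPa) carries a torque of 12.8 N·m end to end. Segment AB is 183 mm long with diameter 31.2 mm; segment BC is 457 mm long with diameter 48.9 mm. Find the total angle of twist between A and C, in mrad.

0.897 mrad

J_AB = π(0.0312)⁴/32 = 9.30×10^-8 m⁴; J_BC = π(0.0489)⁴/32 = 5.61×10^-7 m⁴.
θ = (T/G)·Σ L_i/J_i = (12.80/39.7×10⁹)·(0.183/9.30×10^-8 + 0.457/5.61×10^-7) = 8.967×10^-4 rad.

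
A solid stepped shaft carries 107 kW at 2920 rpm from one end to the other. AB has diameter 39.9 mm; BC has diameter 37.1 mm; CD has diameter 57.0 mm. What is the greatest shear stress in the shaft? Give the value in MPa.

ω = 2π·2920/60 = 305.8 rad/s, so T = P/ω = 107×10³ / 305.8 = 349.9 N·m.
Under the same torque, τ_max = 16T/(πd³) is largest where d is smallest — segment BC (d = 37.1 mm).
τ_max = 16·349.9/(π·(0.0371)³) = 3.490×10^7 Pa.

34.9 MPa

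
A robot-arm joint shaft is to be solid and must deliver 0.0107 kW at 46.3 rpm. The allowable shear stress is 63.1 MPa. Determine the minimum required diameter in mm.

ω = 2π·46.3/60 = 4.849 rad/s, so T = P/ω = 0.0107×10³ / 4.849 = 2.207 N·m.
For a solid shaft τ_max = 16T/(πd³), so d = (16T/(π τ_allow))^(1/3) = (16·2.207/(π·6.31×10^7))^(1/3) = 0.005626 m.

5.63 mm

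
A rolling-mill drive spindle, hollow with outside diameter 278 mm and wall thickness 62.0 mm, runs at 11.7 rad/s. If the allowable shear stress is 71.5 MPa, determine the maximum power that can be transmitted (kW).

J = π(d_o⁴ − d_i⁴)/32 = π(0.278⁴ − 0.154⁴)/32 = 5.312×10^-4 m⁴.
T_max = τ_allow·J/r = 7.15×10^7 × 5.312×10^-4 / 0.139 = 273200 N·m.
ω = 11.7 rad/s, so P_max = T_max·ω = 3.197×10^6 W.

3200 kW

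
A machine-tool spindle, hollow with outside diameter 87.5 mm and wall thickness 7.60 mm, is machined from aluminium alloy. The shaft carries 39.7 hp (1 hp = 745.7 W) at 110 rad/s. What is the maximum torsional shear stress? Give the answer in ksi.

ω = 110 rad/s, so T = P/ω = 39.7×745.7 / 110.0 = 269.1 N·m.
J = π(d_o⁴ − d_i⁴)/32 = π(0.0875⁴ − 0.0723⁴)/32 = 3.072×10^-6 m⁴.
τ_max = T·r/J = 269.1 × 0.0437 / 3.072×10^-6 = 3.833×10^6 Pa.

0.556 ksi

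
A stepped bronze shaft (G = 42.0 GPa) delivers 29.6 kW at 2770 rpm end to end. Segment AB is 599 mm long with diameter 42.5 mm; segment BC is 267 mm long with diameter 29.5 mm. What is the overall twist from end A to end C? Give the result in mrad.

ω = 2π·2770/60 = 290.1 rad/s, so T = P/ω = 29.6×10³ / 290.1 = 102.0 N·m.
J_AB = π(0.0425)⁴/32 = 3.20×10^-7 m⁴; J_BC = π(0.0295)⁴/32 = 7.44×10^-8 m⁴.
θ = (T/G)·Σ L_i/J_i = (102.0/42.0×10⁹)·(0.599/3.20×10^-7 + 0.267/7.44×10^-8) = 0.01327 rad.

13.3 mrad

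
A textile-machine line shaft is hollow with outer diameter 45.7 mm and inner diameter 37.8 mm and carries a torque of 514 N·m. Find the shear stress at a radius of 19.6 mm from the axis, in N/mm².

J = π(d_o⁴ − d_i⁴)/32 = π(0.0457⁴ − 0.0378⁴)/32 = 2.278×10^-7 m⁴.
Shear stress varies linearly with radius: τ = T·r/J = 514.0 × 0.0196 / 2.278×10^-7 = 4.423×10^7 Pa.

44.2 N/mm²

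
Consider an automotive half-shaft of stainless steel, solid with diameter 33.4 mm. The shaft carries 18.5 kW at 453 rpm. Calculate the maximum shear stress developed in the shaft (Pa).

5.33e7 Pa

ω = 2π·453/60 = 47.44 rad/s, so T = P/ω = 18.5×10³ / 47.44 = 390.0 N·m.
J = πd⁴/32 = π(0.0334)⁴/32 = 1.222×10^-7 m⁴.
τ_max = T·r/J = 390.0 × 0.0167 / 1.222×10^-7 = 5.331×10^7 Pa.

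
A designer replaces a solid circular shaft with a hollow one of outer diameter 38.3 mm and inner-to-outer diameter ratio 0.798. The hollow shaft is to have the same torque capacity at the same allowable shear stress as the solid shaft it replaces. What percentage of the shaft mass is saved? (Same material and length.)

48.6 %

Equal τ_max and T ⇒ the solid shaft needs d_s³ = d_o³(1−k⁴), so d_s = 38.3·(1−0.798⁴)^(1/3) = 32.20 mm.
Area ratio A_h/A_s = d_o²(1−k²)/d_s² = (1−k²)/(1−k⁴)^(2/3) = 0.5137.
Mass saving = 1 − 0.5137 = 48.6 %.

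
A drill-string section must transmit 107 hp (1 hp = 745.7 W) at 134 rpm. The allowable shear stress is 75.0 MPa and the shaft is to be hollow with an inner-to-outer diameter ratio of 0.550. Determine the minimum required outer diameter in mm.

75.2 mm

ω = 2π·134/60 = 14.03 rad/s, so T = P/ω = 107×745.7 / 14.03 = 5686 N·m.
For a hollow shaft with d_i/d_o = 0.550: τ_max = 16T/(π d_o³ (1−k⁴)), so d_o = [16T/(π τ_allow (1−k⁴))]^(1/3) = [16·5686/(π·7.50×10^7·0.9085)]^(1/3) = 0.07519 m.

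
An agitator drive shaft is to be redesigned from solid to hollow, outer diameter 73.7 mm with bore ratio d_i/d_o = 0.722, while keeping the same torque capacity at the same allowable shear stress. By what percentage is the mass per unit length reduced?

40.9 %

Equal τ_max and T ⇒ the solid shaft needs d_s³ = d_o³(1−k⁴), so d_s = 73.7·(1−0.722⁴)^(1/3) = 66.31 mm.
Area ratio A_h/A_s = d_o²(1−k²)/d_s² = (1−k²)/(1−k⁴)^(2/3) = 0.5914.
Mass saving = 1 − 0.5914 = 40.9 %.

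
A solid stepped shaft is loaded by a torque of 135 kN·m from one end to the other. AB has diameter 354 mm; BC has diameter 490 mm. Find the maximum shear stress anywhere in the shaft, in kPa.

15500 kPa

Under the same torque, τ_max = 16T/(πd³) is largest where d is smallest — segment AB (d = 354 mm).
τ_max = 16·135000/(π·(0.354)³) = 1.550×10^7 Pa.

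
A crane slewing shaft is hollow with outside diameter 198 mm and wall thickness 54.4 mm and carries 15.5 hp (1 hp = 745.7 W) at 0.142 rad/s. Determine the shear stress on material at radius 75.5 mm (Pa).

4.25e7 Pa

ω = 0.142 rad/s, so T = P/ω = 15.5×745.7 / 0.1420 = 81400 N·m.
J = π(d_o⁴ − d_i⁴)/32 = π(0.198⁴ − 0.0892⁴)/32 = 1.447×10^-4 m⁴.
Shear stress varies linearly with radius: τ = T·r/J = 81400 × 0.0755 / 1.447×10^-4 = 4.248×10^7 Pa.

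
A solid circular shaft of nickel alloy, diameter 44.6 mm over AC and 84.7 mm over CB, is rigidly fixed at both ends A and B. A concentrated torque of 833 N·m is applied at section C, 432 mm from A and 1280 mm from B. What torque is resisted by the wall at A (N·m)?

155 N·m

Compatibility: T_A·a/J_AC = T_B·b/J_CB with T_A + T_B = T₀.
J_AC = 3.88×10^-7 m⁴, J_CB = 5.05×10^-6 m⁴, so T_A = T₀·(J_AC/a)/((J_AC/a)+(J_CB/b)) = 154.5 N·m, T_B = 678.5 N·m.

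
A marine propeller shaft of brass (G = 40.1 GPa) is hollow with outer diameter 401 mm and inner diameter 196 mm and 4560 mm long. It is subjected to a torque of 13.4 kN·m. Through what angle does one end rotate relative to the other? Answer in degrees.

0.0365°

J = π(d_o⁴ − d_i⁴)/32 = π(0.401⁴ − 0.196⁴)/32 = 2.394×10^-3 m⁴.
θ = T·L/(G·J) = 13400 × 4.56 / (40.1×10⁹ × 2.394×10^-3) = 6.366×10^-4 rad.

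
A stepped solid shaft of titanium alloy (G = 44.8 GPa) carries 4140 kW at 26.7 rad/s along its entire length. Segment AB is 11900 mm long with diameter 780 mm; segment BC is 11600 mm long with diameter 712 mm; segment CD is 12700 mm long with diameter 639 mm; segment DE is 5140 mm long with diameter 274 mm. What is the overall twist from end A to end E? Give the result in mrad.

37.6 mrad

ω = 26.7 rad/s, so T = P/ω = 4140×10³ / 26.70 = 155100 N·m.
J_AB = π(0.780)⁴/32 = 0.0363 m⁴; J_BC = π(0.712)⁴/32 = 0.0252 m⁴; J_CD = π(0.639)⁴/32 = 0.0164 m⁴; J_DE = π(0.274)⁴/32 = 5.53×10^-4 m⁴.
θ = (T/G)·Σ L_i/J_i = (155100/44.8×10⁹)·(11.9/0.0363 + 11.6/0.0252 + 12.7/0.0164 + 5.14/5.53×10^-4) = 0.03756 rad.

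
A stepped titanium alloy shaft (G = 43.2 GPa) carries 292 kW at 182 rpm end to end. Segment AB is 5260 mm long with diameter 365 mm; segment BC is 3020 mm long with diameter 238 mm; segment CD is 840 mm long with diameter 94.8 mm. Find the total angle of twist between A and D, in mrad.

42.0 mrad

ω = 2π·182/60 = 19.06 rad/s, so T = P/ω = 292×10³ / 19.06 = 15320 N·m.
J_AB = π(0.365)⁴/32 = 1.74×10^-3 m⁴; J_BC = π(0.238)⁴/32 = 3.15×10^-4 m⁴; J_CD = π(0.0948)⁴/32 = 7.93×10^-6 m⁴.
θ = (T/G)·Σ L_i/J_i = (15320/43.2×10⁹)·(5.26/1.74×10^-3 + 3.02/3.15×10^-4 + 0.840/7.93×10^-6) = 0.04204 rad.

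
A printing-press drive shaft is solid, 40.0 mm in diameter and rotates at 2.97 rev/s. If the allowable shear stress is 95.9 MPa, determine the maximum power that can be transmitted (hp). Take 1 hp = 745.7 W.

30.2 hp

J = πd⁴/32 = π(0.0400)⁴/32 = 2.513×10^-7 m⁴.
T_max = τ_allow·J/r = 9.59×10^7 × 2.513×10^-7 / 0.0200 = 1205 N·m.
ω = 2π·2.97 = 18.66 rad/s, so P_max = T_max·ω = 2.249×10^4 W.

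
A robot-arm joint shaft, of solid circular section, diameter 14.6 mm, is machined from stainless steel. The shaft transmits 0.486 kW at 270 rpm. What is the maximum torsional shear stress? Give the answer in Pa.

ω = 2π·270/60 = 28.27 rad/s, so T = P/ω = 0.486×10³ / 28.27 = 17.19 N·m.
J = πd⁴/32 = π(0.0146)⁴/32 = 4.461×10^-9 m⁴.
τ_max = T·r/J = 17.19 × 0.00730 / 4.461×10^-9 = 2.813×10^7 Pa.

2.81e7 Pa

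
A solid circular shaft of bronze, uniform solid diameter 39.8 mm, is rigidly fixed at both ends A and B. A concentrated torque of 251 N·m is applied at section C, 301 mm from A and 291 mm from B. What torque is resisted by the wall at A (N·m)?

With uniform GJ and both ends fixed, compatibility θ_AC = θ_CB gives T_A·a = T_B·b, together with T_A + T_B = T₀.
T_A = T₀·b/(a+b) = 251.0·291/592.0 = 123.4 N·m; T_B = 127.6 N·m.

123 N·m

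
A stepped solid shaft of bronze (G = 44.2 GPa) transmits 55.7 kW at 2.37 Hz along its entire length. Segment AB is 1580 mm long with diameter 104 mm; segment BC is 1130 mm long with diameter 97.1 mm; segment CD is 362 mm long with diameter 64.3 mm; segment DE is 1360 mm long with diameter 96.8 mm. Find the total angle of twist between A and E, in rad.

ω = 2π·2.37 = 14.89 rad/s, so T = P/ω = 55.7×10³ / 14.89 = 3740 N·m.
J_AB = π(0.104)⁴/32 = 1.15×10^-5 m⁴; J_BC = π(0.0971)⁴/32 = 8.73×10^-6 m⁴; J_CD = π(0.0643)⁴/32 = 1.68×10^-6 m⁴; J_DE = π(0.0968)⁴/32 = 8.62×10^-6 m⁴.
θ = (T/G)·Σ L_i/J_i = (3740/44.2×10⁹)·(1.58/1.15×10^-5 + 1.13/8.73×10^-6 + 0.362/1.68×10^-6 + 1.36/8.62×10^-6) = 0.05421 rad.

0.0542 rad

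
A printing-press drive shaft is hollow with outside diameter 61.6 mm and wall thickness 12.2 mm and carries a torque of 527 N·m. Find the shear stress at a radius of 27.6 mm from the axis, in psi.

1720 psi

J = π(d_o⁴ − d_i⁴)/32 = π(0.0616⁴ − 0.0372⁴)/32 = 1.226×10^-6 m⁴.
Shear stress varies linearly with radius: τ = T·r/J = 527.0 × 0.0276 / 1.226×10^-6 = 1.187×10^7 Pa.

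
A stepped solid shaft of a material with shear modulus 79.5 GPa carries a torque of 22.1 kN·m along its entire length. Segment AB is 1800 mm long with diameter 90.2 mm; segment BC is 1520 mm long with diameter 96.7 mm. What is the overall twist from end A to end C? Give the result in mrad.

126 mrad

J_AB = π(0.0902)⁴/32 = 6.50×10^-6 m⁴; J_BC = π(0.0967)⁴/32 = 8.58×10^-6 m⁴.
θ = (T/G)·Σ L_i/J_i = (22100/79.5×10⁹)·(1.80/6.50×10^-6 + 1.52/8.58×10^-6) = 0.1262 rad.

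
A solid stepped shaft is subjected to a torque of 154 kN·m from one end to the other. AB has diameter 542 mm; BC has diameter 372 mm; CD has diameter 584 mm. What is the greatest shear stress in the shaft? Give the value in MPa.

Under the same torque, τ_max = 16T/(πd³) is largest where d is smallest — segment BC (d = 372 mm).
τ_max = 16·154000/(π·(0.372)³) = 1.524×10^7 Pa.

15.2 MPa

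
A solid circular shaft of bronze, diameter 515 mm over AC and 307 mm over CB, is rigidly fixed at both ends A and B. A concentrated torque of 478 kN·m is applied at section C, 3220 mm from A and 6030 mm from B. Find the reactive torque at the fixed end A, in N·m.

448000 N·m

Compatibility: T_A·a/J_AC = T_B·b/J_CB with T_A + T_B = T₀.
J_AC = 6.91×10^-3 m⁴, J_CB = 8.72×10^-4 m⁴, so T_A = T₀·(J_AC/a)/((J_AC/a)+(J_CB/b)) = 447800 N·m, T_B = 30200 N·m.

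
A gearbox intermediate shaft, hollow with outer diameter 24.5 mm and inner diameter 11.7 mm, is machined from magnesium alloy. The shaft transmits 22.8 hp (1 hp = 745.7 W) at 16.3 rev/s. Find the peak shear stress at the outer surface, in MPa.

ω = 2π·16.3 = 102.4 rad/s, so T = P/ω = 22.8×745.7 / 102.4 = 166.0 N·m.
J = π(d_o⁴ − d_i⁴)/32 = π(0.0245⁴ − 0.0117⁴)/32 = 3.353×10^-8 m⁴.
τ_max = T·r/J = 166.0 × 0.0123 / 3.353×10^-8 = 6.065×10^7 Pa.

60.6 MPa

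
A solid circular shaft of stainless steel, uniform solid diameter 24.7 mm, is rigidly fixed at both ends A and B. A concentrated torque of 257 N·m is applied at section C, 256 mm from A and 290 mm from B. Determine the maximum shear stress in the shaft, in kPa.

46100 kPa

With uniform GJ and both ends fixed, compatibility θ_AC = θ_CB gives T_A·a = T_B·b, together with T_A + T_B = T₀.
T_A = T₀·b/(a+b) = 257.0·290/546.0 = 136.5 N·m; T_B = 120.5 N·m.
τ in each portion: τ_AC = 4.61×10^7 Pa, τ_CB = 4.07×10^7 Pa; maximum is in AC.
τ_max = T_AC·r/J = 136.5·0.0123/3.65×10^-8 = 4.613×10^7 Pa.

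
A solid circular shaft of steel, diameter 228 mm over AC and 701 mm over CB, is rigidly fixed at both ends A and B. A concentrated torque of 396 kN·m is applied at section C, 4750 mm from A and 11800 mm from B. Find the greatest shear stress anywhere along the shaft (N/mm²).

Compatibility: T_A·a/J_AC = T_B·b/J_CB with T_A + T_B = T₀.
J_AC = 2.65×10^-4 m⁴, J_CB = 0.0237 m⁴, so T_A = T₀·(J_AC/a)/((J_AC/a)+(J_CB/b)) = 10710 N·m, T_B = 385300 N·m.
τ in each portion: τ_AC = 4.60×10^6 Pa, τ_CB = 5.70×10^6 Pa; maximum is in CB.
τ_max = T_CB·r/J = 385300·0.350/0.0237 = 5.696×10^6 Pa.

5.70 N/mm²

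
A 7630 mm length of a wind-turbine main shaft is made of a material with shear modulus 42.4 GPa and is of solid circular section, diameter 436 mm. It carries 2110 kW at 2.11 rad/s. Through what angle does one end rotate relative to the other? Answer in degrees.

ω = 2.11 rad/s, so T = P/ω = 2110×10³ / 2.110 = 1.000e6 N·m.
J = πd⁴/32 = π(0.436)⁴/32 = 3.548×10^-3 m⁴.
θ = T·L/(G·J) = 1.000e6 × 7.63 / (42.4×10⁹ × 3.548×10^-3) = 0.05072 rad.

2.91°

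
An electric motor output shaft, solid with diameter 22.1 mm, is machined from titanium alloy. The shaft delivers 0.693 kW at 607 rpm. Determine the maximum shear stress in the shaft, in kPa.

5140 kPa

ω = 2π·607/60 = 63.56 rad/s, so T = P/ω = 0.693×10³ / 63.56 = 10.90 N·m.
J = πd⁴/32 = π(0.0221)⁴/32 = 2.342×10^-8 m⁴.
τ_max = T·r/J = 10.90 × 0.0111 / 2.342×10^-8 = 5.144×10^6 Pa.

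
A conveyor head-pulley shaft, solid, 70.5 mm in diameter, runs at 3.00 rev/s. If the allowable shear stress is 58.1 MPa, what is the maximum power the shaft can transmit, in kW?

75.3 kW

J = πd⁴/32 = π(0.0705)⁴/32 = 2.425×10^-6 m⁴.
T_max = τ_allow·J/r = 5.81×10^7 × 2.425×10^-6 / 0.0352 = 3997 N·m.
ω = 2π·3.00 = 18.85 rad/s, so P_max = T_max·ω = 7.535×10^4 W.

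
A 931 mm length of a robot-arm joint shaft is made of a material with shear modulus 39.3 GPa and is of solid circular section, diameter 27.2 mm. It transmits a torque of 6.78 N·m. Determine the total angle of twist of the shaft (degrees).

J = πd⁴/32 = π(0.0272)⁴/32 = 5.374×10^-8 m⁴.
θ = T·L/(G·J) = 6.780 × 0.931 / (39.3×10⁹ × 5.374×10^-8) = 2.989×10^-3 rad.

0.171°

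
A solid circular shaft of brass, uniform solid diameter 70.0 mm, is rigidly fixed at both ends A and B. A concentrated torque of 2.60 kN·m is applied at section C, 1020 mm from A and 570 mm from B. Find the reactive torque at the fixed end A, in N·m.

With uniform GJ and both ends fixed, compatibility θ_AC = θ_CB gives T_A·a = T_B·b, together with T_A + T_B = T₀.
T_A = T₀·b/(a+b) = 2600·570/1590 = 932.1 N·m; T_B = 1668 N·m.

932 N·m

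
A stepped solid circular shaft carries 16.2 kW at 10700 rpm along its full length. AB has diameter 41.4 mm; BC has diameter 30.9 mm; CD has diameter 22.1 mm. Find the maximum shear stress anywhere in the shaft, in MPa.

ω = 2π·10700/60 = 1121 rad/s, so T = P/ω = 16.2×10³ / 1121 = 14.46 N·m.
Under the same torque, τ_max = 16T/(πd³) is largest where d is smallest — segment CD (d = 22.1 mm).
τ_max = 16·14.46/(π·(0.0221)³) = 6.822×10^6 Pa.

6.82 MPa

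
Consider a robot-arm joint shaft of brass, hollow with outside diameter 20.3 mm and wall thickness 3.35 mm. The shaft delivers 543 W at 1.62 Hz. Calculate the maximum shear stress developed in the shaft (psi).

ω = 2π·1.62 = 10.18 rad/s, so T = P/ω = 543 / 10.18 = 53.35 N·m.
J = π(d_o⁴ − d_i⁴)/32 = π(0.0203⁴ − 0.0136⁴)/32 = 1.331×10^-8 m⁴.
τ_max = T·r/J = 53.35 × 0.0102 / 1.331×10^-8 = 4.067×10^7 Pa.

5900 psi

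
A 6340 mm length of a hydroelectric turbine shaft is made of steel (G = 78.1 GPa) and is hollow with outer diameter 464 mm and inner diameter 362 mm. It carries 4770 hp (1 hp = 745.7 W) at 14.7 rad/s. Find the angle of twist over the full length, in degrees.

0.393°

ω = 14.7 rad/s, so T = P/ω = 4770×745.7 / 14.70 = 242000 N·m.
J = π(d_o⁴ − d_i⁴)/32 = π(0.464⁴ − 0.362⁴)/32 = 2.865×10^-3 m⁴.
θ = T·L/(G·J) = 242000 × 6.34 / (78.1×10⁹ × 2.865×10^-3) = 6.857×10^-3 rad.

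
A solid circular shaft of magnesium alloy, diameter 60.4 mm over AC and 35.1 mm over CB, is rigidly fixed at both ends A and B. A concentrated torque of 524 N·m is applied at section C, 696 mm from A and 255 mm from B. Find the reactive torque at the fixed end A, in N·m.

Compatibility: T_A·a/J_AC = T_B·b/J_CB with T_A + T_B = T₀.
J_AC = 1.31×10^-6 m⁴, J_CB = 1.49×10^-7 m⁴, so T_A = T₀·(J_AC/a)/((J_AC/a)+(J_CB/b)) = 399.6 N·m, T_B = 124.4 N·m.

400 N·m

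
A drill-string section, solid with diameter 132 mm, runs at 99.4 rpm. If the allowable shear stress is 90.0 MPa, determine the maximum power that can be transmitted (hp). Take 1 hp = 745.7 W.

567 hp

J = πd⁴/32 = π(0.132)⁴/32 = 2.981×10^-5 m⁴.
T_max = τ_allow·J/r = 9.00×10^7 × 2.981×10^-5 / 0.0660 = 40640 N·m.
ω = 2π·99.4/60 = 10.41 rad/s, so P_max = T_max·ω = 4.231×10^5 W.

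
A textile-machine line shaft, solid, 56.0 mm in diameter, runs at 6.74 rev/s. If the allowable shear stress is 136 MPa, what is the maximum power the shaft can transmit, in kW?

J = πd⁴/32 = π(0.0560)⁴/32 = 9.655×10^-7 m⁴.
T_max = τ_allow·J/r = 1.36×10^8 × 9.655×10^-7 / 0.0280 = 4690 N·m.
ω = 2π·6.74 = 42.35 rad/s, so P_max = T_max·ω = 1.986×10^5 W.

199 kW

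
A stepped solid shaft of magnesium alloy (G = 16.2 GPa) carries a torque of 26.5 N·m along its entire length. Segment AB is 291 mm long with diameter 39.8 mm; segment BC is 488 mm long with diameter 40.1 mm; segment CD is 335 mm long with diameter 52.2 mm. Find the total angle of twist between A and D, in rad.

0.00583 rad

J_AB = π(0.0398)⁴/32 = 2.46×10^-7 m⁴; J_BC = π(0.0401)⁴/32 = 2.54×10^-7 m⁴; J_CD = π(0.0522)⁴/32 = 7.29×10^-7 m⁴.
θ = (T/G)·Σ L_i/J_i = (26.50/16.2×10⁹)·(0.291/2.46×10^-7 + 0.488/2.54×10^-7 + 0.335/7.29×10^-7) = 5.829×10^-3 rad.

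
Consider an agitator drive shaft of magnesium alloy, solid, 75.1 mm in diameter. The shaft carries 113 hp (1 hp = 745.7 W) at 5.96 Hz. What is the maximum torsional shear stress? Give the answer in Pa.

2.71e7 Pa

ω = 2π·5.96 = 37.45 rad/s, so T = P/ω = 113×745.7 / 37.45 = 2250 N·m.
J = πd⁴/32 = π(0.0751)⁴/32 = 3.123×10^-6 m⁴.
τ_max = T·r/J = 2250 × 0.0376 / 3.123×10^-6 = 2.706×10^7 Pa.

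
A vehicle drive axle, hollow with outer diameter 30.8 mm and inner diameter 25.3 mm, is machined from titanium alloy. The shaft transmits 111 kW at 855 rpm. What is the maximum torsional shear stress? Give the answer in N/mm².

397 N/mm²

ω = 2π·855/60 = 89.54 rad/s, so T = P/ω = 111×10³ / 89.54 = 1240 N·m.
J = π(d_o⁴ − d_i⁴)/32 = π(0.0308⁴ − 0.0253⁴)/32 = 4.813×10^-8 m⁴.
τ_max = T·r/J = 1240 × 0.0154 / 4.813×10^-8 = 3.967×10^8 Pa.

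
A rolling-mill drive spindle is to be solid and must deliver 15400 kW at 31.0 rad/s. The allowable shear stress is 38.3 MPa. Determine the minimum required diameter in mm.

404 mm

ω = 31.0 rad/s, so T = P/ω = 15400×10³ / 31.00 = 496800 N·m.
For a solid shaft τ_max = 16T/(πd³), so d = (16T/(π τ_allow))^(1/3) = (16·496800/(π·3.83×10^7))^(1/3) = 0.4042 m.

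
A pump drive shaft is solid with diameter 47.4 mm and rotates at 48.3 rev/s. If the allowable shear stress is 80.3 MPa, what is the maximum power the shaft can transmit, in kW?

J = πd⁴/32 = π(0.0474)⁴/32 = 4.956×10^-7 m⁴.
T_max = τ_allow·J/r = 8.03×10^7 × 4.956×10^-7 / 0.0237 = 1679 N·m.
ω = 2π·48.3 = 303.5 rad/s, so P_max = T_max·ω = 5.096×10^5 W.

510 kW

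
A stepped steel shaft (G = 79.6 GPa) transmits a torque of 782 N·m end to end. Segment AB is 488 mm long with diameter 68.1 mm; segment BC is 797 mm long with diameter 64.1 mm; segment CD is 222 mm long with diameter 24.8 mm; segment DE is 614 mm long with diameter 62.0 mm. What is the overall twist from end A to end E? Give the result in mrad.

J_AB = π(0.0681)⁴/32 = 2.11×10^-6 m⁴; J_BC = π(0.0641)⁴/32 = 1.66×10^-6 m⁴; J_CD = π(0.0248)⁴/32 = 3.71×10^-8 m⁴; J_DE = π(0.0620)⁴/32 = 1.45×10^-6 m⁴.
θ = (T/G)·Σ L_i/J_i = (782.0/79.6×10⁹)·(0.488/2.11×10^-6 + 0.797/1.66×10^-6 + 0.222/3.71×10^-8 + 0.614/1.45×10^-6) = 0.06988 rad.

69.9 mrad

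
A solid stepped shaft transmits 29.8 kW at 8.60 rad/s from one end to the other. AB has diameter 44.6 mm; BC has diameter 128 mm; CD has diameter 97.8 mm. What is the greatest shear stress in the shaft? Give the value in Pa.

1.99e8 Pa

ω = 8.60 rad/s, so T = P/ω = 29.8×10³ / 8.600 = 3465 N·m.
Under the same torque, τ_max = 16T/(πd³) is largest where d is smallest — segment AB (d = 44.6 mm).
τ_max = 16·3465/(π·(0.0446)³) = 1.989×10^8 Pa.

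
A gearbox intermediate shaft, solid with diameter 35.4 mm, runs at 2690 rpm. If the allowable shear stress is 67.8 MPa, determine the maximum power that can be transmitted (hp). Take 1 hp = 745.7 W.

223 hp

J = πd⁴/32 = π(0.0354)⁴/32 = 1.542×10^-7 m⁴.
T_max = τ_allow·J/r = 6.78×10^7 × 1.542×10^-7 / 0.0177 = 590.6 N·m.
ω = 2π·2690/60 = 281.7 rad/s, so P_max = T_max·ω = 1.664×10^5 W.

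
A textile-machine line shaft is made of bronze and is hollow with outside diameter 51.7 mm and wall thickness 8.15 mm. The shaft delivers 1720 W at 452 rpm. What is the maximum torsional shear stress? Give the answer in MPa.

1.72 MPa

ω = 2π·452/60 = 47.33 rad/s, so T = P/ω = 1720 / 47.33 = 36.34 N·m.
J = π(d_o⁴ − d_i⁴)/32 = π(0.0517⁴ − 0.0354⁴)/32 = 5.472×10^-7 m⁴.
τ_max = T·r/J = 36.34 × 0.0259 / 5.472×10^-7 = 1.717×10^6 Pa.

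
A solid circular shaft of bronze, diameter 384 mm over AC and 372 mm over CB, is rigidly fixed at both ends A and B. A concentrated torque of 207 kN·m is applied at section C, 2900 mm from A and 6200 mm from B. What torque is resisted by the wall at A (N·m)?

147000 N·m

Compatibility: T_A·a/J_AC = T_B·b/J_CB with T_A + T_B = T₀.
J_AC = 2.13×10^-3 m⁴, J_CB = 1.88×10^-3 m⁴, so T_A = T₀·(J_AC/a)/((J_AC/a)+(J_CB/b)) = 146600 N·m, T_B = 60400 N·m.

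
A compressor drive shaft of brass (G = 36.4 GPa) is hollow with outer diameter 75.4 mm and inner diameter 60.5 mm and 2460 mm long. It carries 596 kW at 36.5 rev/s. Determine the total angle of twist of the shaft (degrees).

ω = 2π·36.5 = 229.3 rad/s, so T = P/ω = 596×10³ / 229.3 = 2599 N·m.
J = π(d_o⁴ − d_i⁴)/32 = π(0.0754⁴ − 0.0605⁴)/32 = 1.858×10^-6 m⁴.
θ = T·L/(G·J) = 2599 × 2.46 / (36.4×10⁹ × 1.858×10^-6) = 0.09454 rad.

5.42°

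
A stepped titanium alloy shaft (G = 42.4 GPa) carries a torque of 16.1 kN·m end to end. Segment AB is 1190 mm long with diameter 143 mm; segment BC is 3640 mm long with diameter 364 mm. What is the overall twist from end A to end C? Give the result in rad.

J_AB = π(0.143)⁴/32 = 4.11×10^-5 m⁴; J_BC = π(0.364)⁴/32 = 1.72×10^-3 m⁴.
θ = (T/G)·Σ L_i/J_i = (16100/42.4×10⁹)·(1.19/4.11×10^-5 + 3.64/1.72×10^-3) = 0.01181 rad.

0.0118 rad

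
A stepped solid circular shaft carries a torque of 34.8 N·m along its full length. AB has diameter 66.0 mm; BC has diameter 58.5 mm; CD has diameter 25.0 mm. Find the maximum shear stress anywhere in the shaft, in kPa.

11300 kPa

Under the same torque, τ_max = 16T/(πd³) is largest where d is smallest — segment CD (d = 25.0 mm).
τ_max = 16·34.80/(π·(0.0250)³) = 1.134×10^7 Pa.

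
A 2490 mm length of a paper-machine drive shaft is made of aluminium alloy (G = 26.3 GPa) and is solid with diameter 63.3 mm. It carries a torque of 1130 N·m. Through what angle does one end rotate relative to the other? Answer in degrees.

J = πd⁴/32 = π(0.0633)⁴/32 = 1.576×10^-6 m⁴.
θ = T·L/(G·J) = 1130 × 2.49 / (26.3×10⁹ × 1.576×10^-6) = 0.06787 rad.

3.89°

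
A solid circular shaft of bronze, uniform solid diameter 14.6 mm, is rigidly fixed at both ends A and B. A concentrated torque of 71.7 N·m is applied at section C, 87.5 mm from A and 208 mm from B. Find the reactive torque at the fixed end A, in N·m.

50.5 N·m

With uniform GJ and both ends fixed, compatibility θ_AC = θ_CB gives T_A·a = T_B·b, together with T_A + T_B = T₀.
T_A = T₀·b/(a+b) = 71.70·208/295.5 = 50.47 N·m; T_B = 21.23 N·m.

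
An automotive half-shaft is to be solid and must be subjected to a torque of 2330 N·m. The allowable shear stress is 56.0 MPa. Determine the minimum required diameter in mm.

For a solid shaft τ_max = 16T/(πd³), so d = (16T/(π τ_allow))^(1/3) = (16·2330/(π·5.60×10^7))^(1/3) = 0.05962 m.

59.6 mm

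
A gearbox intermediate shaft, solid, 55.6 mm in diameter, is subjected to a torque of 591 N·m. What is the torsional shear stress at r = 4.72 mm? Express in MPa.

2.97 MPa

J = πd⁴/32 = π(0.0556)⁴/32 = 9.382×10^-7 m⁴.
Shear stress varies linearly with radius: τ = T·r/J = 591.0 × 0.00472 / 9.382×10^-7 = 2.973×10^6 Pa.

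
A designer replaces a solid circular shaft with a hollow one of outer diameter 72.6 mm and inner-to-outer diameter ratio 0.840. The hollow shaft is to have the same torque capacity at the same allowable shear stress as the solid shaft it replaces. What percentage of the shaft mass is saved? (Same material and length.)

Equal τ_max and T ⇒ the solid shaft needs d_s³ = d_o³(1−k⁴), so d_s = 72.6·(1−0.840⁴)^(1/3) = 57.70 mm.
Area ratio A_h/A_s = d_o²(1−k²)/d_s² = (1−k²)/(1−k⁴)^(2/3) = 0.4660.
Mass saving = 1 − 0.4660 = 53.4 %.

53.4 %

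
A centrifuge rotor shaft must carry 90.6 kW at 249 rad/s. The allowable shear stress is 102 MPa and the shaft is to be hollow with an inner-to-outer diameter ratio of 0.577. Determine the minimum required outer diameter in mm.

27.3 mm

ω = 249 rad/s, so T = P/ω = 90.6×10³ / 249.0 = 363.9 N·m.
For a hollow shaft with d_i/d_o = 0.577: τ_max = 16T/(π d_o³ (1−k⁴)), so d_o = [16T/(π τ_allow (1−k⁴))]^(1/3) = [16·363.9/(π·1.02×10^8·0.8892)]^(1/3) = 0.02734 m.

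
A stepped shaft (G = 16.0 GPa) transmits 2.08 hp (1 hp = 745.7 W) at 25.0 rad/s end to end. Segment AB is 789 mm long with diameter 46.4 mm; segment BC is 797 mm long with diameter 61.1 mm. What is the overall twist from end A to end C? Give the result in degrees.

ω = 25.0 rad/s, so T = P/ω = 2.08×745.7 / 25.00 = 62.04 N·m.
J_AB = π(0.0464)⁴/32 = 4.55×10^-7 m⁴; J_BC = π(0.0611)⁴/32 = 1.37×10^-6 m⁴.
θ = (T/G)·Σ L_i/J_i = (62.04/16.0×10⁹)·(0.789/4.55×10^-7 + 0.797/1.37×10^-6) = 8.982×10^-3 rad.

0.515°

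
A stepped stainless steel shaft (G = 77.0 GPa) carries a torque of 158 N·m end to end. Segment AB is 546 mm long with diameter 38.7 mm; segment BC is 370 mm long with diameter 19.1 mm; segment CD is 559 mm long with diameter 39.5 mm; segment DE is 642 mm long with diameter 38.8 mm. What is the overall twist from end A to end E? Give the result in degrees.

J_AB = π(0.0387)⁴/32 = 2.20×10^-7 m⁴; J_BC = π(0.0191)⁴/32 = 1.31×10^-8 m⁴; J_CD = π(0.0395)⁴/32 = 2.39×10^-7 m⁴; J_DE = π(0.0388)⁴/32 = 2.22×10^-7 m⁴.
θ = (T/G)·Σ L_i/J_i = (158.0/77.0×10⁹)·(0.546/2.20×10^-7 + 0.370/1.31×10^-8 + 0.559/2.39×10^-7 + 0.642/2.22×10^-7) = 0.07392 rad.

4.24°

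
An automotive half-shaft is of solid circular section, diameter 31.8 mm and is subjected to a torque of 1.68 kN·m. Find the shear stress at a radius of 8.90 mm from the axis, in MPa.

149 MPa

J = πd⁴/32 = π(0.0318)⁴/32 = 1.004×10^-7 m⁴.
Shear stress varies linearly with radius: τ = T·r/J = 1680 × 0.00890 / 1.004×10^-7 = 1.489×10^8 Pa.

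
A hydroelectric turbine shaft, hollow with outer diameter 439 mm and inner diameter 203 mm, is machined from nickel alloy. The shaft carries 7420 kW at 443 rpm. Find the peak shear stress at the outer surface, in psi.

1460 psi

ω = 2π·443/60 = 46.39 rad/s, so T = P/ω = 7420×10³ / 46.39 = 159900 N·m.
J = π(d_o⁴ − d_i⁴)/32 = π(0.439⁴ − 0.203⁴)/32 = 3.480×10^-3 m⁴.
τ_max = T·r/J = 159900 × 0.220 / 3.480×10^-3 = 1.009×10^7 Pa.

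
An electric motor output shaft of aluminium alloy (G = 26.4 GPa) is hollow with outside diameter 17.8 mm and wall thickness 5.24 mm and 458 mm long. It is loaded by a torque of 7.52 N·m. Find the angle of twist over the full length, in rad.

J = π(d_o⁴ − d_i⁴)/32 = π(0.0178⁴ − 0.00732⁴)/32 = 9.574×10^-9 m⁴.
θ = T·L/(G·J) = 7.520 × 0.458 / (26.4×10⁹ × 9.574×10^-9) = 0.01363 rad.

0.0136 rad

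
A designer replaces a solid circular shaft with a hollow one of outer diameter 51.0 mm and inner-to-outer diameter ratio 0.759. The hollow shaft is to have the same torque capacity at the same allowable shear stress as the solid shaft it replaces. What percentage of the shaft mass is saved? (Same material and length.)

Equal τ_max and T ⇒ the solid shaft needs d_s³ = d_o³(1−k⁴), so d_s = 51.0·(1−0.759⁴)^(1/3) = 44.59 mm.
Area ratio A_h/A_s = d_o²(1−k²)/d_s² = (1−k²)/(1−k⁴)^(2/3) = 0.5547.
Mass saving = 1 − 0.5547 = 44.5 %.

44.5 %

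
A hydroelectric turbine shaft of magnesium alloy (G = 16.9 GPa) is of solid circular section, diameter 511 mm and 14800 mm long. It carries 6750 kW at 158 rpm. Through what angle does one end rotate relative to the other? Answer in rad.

0.0534 rad

ω = 2π·158/60 = 16.55 rad/s, so T = P/ω = 6750×10³ / 16.55 = 408000 N·m.
J = πd⁴/32 = π(0.511)⁴/32 = 6.694×10^-3 m⁴.
θ = T·L/(G·J) = 408000 × 14.8 / (16.9×10⁹ × 6.694×10^-3) = 0.05337 rad.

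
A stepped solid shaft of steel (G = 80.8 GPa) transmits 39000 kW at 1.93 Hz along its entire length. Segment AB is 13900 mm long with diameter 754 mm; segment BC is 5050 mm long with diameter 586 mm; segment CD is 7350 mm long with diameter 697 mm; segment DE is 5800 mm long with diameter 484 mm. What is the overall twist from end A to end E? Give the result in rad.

0.0903 rad

ω = 2π·1.93 = 12.13 rad/s, so T = P/ω = 39000×10³ / 12.13 = 3.216e6 N·m.
J_AB = π(0.754)⁴/32 = 0.0317 m⁴; J_BC = π(0.586)⁴/32 = 0.0116 m⁴; J_CD = π(0.697)⁴/32 = 0.0232 m⁴; J_DE = π(0.484)⁴/32 = 5.39×10^-3 m⁴.
θ = (T/G)·Σ L_i/J_i = (3.216e6/80.8×10⁹)·(13.9/0.0317 + 5.05/0.0116 + 7.35/0.0232 + 5.80/5.39×10^-3) = 0.09028 rad.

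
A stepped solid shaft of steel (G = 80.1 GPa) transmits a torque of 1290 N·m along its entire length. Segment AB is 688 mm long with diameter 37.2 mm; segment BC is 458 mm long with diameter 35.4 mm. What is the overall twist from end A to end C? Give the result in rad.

J_AB = π(0.0372)⁴/32 = 1.88×10^-7 m⁴; J_BC = π(0.0354)⁴/32 = 1.54×10^-7 m⁴.
θ = (T/G)·Σ L_i/J_i = (1290/80.1×10⁹)·(0.688/1.88×10^-7 + 0.458/1.54×10^-7) = 0.1068 rad.

0.107 rad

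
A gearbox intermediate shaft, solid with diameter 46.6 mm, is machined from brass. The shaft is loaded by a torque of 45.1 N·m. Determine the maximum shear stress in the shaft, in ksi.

J = πd⁴/32 = π(0.0466)⁴/32 = 4.630×10^-7 m⁴.
τ_max = T·r/J = 45.10 × 0.0233 / 4.630×10^-7 = 2.270×10^6 Pa.

0.329 ksi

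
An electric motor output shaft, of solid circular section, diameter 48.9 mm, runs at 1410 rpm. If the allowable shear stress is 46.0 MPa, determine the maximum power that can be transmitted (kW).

J = πd⁴/32 = π(0.0489)⁴/32 = 5.614×10^-7 m⁴.
T_max = τ_allow·J/r = 4.60×10^7 × 5.614×10^-7 / 0.0244 = 1056 N·m.
ω = 2π·1410/60 = 147.7 rad/s, so P_max = T_max·ω = 1.559×10^5 W.

156 kW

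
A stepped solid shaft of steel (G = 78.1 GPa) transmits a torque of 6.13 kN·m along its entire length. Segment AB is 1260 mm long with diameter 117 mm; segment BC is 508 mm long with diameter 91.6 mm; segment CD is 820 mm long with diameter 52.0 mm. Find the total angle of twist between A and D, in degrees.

5.78°

J_AB = π(0.117)⁴/32 = 1.84×10^-5 m⁴; J_BC = π(0.0916)⁴/32 = 6.91×10^-6 m⁴; J_CD = π(0.0520)⁴/32 = 7.18×10^-7 m⁴.
θ = (T/G)·Σ L_i/J_i = (6130/78.1×10⁹)·(1.26/1.84×10^-5 + 0.508/6.91×10^-6 + 0.820/7.18×10^-7) = 0.1008 rad.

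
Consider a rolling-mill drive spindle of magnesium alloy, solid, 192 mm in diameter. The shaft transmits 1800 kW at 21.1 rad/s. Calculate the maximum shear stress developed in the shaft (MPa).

ω = 21.1 rad/s, so T = P/ω = 1800×10³ / 21.10 = 85310 N·m.
J = πd⁴/32 = π(0.192)⁴/32 = 1.334×10^-4 m⁴.
τ_max = T·r/J = 85310 × 0.0960 / 1.334×10^-4 = 6.138×10^7 Pa.

61.4 MPa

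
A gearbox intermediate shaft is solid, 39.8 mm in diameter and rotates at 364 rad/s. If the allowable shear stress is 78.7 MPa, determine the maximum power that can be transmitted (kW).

355 kW

J = πd⁴/32 = π(0.0398)⁴/32 = 2.463×10^-7 m⁴.
T_max = τ_allow·J/r = 7.87×10^7 × 2.463×10^-7 / 0.0199 = 974.2 N·m.
ω = 364 rad/s, so P_max = T_max·ω = 3.546×10^5 W.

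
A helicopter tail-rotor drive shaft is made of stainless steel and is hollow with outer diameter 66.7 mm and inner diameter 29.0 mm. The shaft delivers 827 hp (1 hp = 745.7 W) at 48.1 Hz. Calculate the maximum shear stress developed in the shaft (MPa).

ω = 2π·48.1 = 302.2 rad/s, so T = P/ω = 827×745.7 / 302.2 = 2041 N·m.
J = π(d_o⁴ − d_i⁴)/32 = π(0.0667⁴ − 0.0290⁴)/32 = 1.874×10^-6 m⁴.
τ_max = T·r/J = 2041 × 0.0334 / 1.874×10^-6 = 3.632×10^7 Pa.

36.3 MPa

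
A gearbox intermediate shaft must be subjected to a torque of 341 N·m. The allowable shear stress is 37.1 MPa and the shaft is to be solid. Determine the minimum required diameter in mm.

For a solid shaft τ_max = 16T/(πd³), so d = (16T/(π τ_allow))^(1/3) = (16·341.0/(π·3.71×10^7))^(1/3) = 0.03604 m.

36.0 mm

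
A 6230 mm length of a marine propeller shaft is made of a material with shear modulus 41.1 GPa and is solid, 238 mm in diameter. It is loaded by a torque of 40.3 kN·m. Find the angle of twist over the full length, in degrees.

J = πd⁴/32 = π(0.238)⁴/32 = 3.150×10^-4 m⁴.
θ = T·L/(G·J) = 40300 × 6.23 / (41.1×10⁹ × 3.150×10^-4) = 0.01939 rad.

1.11°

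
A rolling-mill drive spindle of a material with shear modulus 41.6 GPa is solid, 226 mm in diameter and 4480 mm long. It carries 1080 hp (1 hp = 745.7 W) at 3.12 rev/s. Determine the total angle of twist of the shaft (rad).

ω = 2π·3.12 = 19.60 rad/s, so T = P/ω = 1080×745.7 / 19.60 = 41080 N·m.
J = πd⁴/32 = π(0.226)⁴/32 = 2.561×10^-4 m⁴.
θ = T·L/(G·J) = 41080 × 4.48 / (41.6×10⁹ × 2.561×10^-4) = 0.01727 rad.

0.0173 rad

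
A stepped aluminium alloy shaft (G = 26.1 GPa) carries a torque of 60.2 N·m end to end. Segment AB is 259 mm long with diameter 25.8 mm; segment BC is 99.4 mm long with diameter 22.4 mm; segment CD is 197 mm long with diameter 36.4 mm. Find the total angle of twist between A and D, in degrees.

J_AB = π(0.0258)⁴/32 = 4.35×10^-8 m⁴; J_BC = π(0.0224)⁴/32 = 2.47×10^-8 m⁴; J_CD = π(0.0364)⁴/32 = 1.72×10^-7 m⁴.
θ = (T/G)·Σ L_i/J_i = (60.20/26.1×10⁹)·(0.259/4.35×10^-8 + 0.0994/2.47×10^-8 + 0.197/1.72×10^-7) = 0.02565 rad.

1.47°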